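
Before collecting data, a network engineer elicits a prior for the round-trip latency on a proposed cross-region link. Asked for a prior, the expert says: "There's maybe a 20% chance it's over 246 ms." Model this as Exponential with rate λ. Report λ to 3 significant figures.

λ ≈ 0.00654

P(T > 246.0) = e^(−λ·246.0) = 0.2, so λ = −ln(0.2)/246.0 = 0.00654.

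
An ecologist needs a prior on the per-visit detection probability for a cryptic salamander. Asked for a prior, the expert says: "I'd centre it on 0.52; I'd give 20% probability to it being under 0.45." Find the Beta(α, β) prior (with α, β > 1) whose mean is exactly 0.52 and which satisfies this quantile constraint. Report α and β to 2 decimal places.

α ≈ 18.78, β ≈ 17.33

With mean 0.52 fixed, write α = 0.52s, β = 0.48s where s = α+β.
Need P(θ < 0.45) = 0.2 under Beta(0.52s, 0.48s). Normal approximation: (q−m)/√(m(1−m)/s) ≈ z_{0.2} = -0.842, so s ≈ 0.52·0.48·(-0.842)²/(0.45−0.52)² = 36.1.
At s = 36.1: P(θ<0.45) ≈ 0.200. Adjusting to match 0.2 gives s ≈ 36.11.
So α = 0.52·36.11 ≈ 18.78, β = 0.48·36.11 ≈ 17.33.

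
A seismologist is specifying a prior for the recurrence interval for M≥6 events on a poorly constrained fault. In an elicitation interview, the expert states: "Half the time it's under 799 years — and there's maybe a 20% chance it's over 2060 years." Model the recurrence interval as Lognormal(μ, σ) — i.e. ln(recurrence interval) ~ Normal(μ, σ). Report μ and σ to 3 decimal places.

μ ≈ 6.683, σ ≈ 1.125

If T ~ Lognormal(μ,σ) then ln T ~ Normal(μ,σ), so the p-quantile of ln T is μ + z_p·σ.
ln(799) = 6.683 and ln(2060) = 7.63; z_{0.5} = 0, z_{0.8} = 0.8416.
σ = (7.63 − 6.683)/(0.8416 − (0)) = 1.125.
μ = 6.683 − (0)·1.125 = 6.683.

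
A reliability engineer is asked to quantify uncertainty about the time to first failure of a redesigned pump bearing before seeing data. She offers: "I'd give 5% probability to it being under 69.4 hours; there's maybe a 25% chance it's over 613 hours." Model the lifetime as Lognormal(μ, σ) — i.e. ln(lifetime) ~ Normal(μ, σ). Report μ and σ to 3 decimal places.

If T ~ Lognormal(μ,σ) then ln T ~ Normal(μ,σ), so the p-quantile of ln T is μ + z_p·σ.
ln(69.4) = 4.24 and ln(613) = 6.418; z_{0.05} = -1.645, z_{0.75} = 0.6745.
σ = (6.418 − 4.24)/(0.6745 − (-1.645)) = 0.939.
μ = 4.24 − (-1.645)·0.939 = 5.785.

μ ≈ 5.785, σ ≈ 0.939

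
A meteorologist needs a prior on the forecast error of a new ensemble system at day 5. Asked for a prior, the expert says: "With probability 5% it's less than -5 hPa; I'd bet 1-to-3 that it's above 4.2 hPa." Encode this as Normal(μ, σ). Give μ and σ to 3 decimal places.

μ = 1.525, σ = 3.967

For Normal(μ,σ), the p-quantile is μ + z_p·σ. Here z_{0.05} = -1.645, z_{0.75} = 0.6745.
So -5 = μ − 1.645σ and 4.2 = μ + 0.6745σ.
Subtracting: σ = (4.2 − -5)/(0.6745 − (-1.645)) = 3.967.
Then μ = -5 − (-1.645)·3.967 = 1.525.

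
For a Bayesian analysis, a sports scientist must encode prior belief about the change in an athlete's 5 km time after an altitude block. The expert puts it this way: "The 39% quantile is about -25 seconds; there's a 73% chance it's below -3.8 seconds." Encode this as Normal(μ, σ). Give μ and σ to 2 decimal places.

μ = -18.36, σ = 23.76

For Normal(μ,σ), the p-quantile is μ + z_p·σ. Here z_{0.39} = -0.2793, z_{0.73} = 0.6128.
So -25 = μ − 0.2793σ and -3.8 = μ + 0.6128σ.
Subtracting: σ = (-3.8 − -25)/(0.6128 − (-0.2793)) = 23.76.
Then μ = -25 − (-0.2793)·23.76 = -18.36.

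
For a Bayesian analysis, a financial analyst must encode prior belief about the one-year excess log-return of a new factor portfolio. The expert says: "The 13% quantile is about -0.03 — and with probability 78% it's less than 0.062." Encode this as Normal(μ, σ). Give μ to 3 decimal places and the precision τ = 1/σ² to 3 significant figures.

The p-quantile of Normal(μ,σ) is μ + z_p·σ, with z_{0.13} = -1.126 and z_{0.78} = 0.7722.
Eliminate σ: μ = (z₂·x₁ − z₁·x₂)/(z₂ − z₁) = (0.7722·-0.03 − (-1.126)·0.062)/1.899 = 0.025.
Then σ = (x₂ − x₁)/(z₂ − z₁) = (0.062 − -0.03)/1.899 = 0.048.
Precision τ = 1/σ² = 1/0.04846² = 426.

μ = 0.025, τ = 426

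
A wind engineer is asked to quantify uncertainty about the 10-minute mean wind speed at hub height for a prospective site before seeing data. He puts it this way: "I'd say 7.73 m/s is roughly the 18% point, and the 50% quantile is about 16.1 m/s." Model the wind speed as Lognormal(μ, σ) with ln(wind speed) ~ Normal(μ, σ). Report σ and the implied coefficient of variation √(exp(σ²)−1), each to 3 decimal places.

σ ≈ 0.802, CV ≈ 0.949

If T ~ Lognormal(μ,σ) then ln T ~ Normal(μ,σ), so the p-quantile of ln T is μ + z_p·σ.
ln(7.73) = 2.045 and ln(16.1) = 2.779; z_{0.18} = -0.9154, z_{0.5} = 0.
σ = (2.779 − 2.045)/(0 − (-0.9154)) = 0.802.
μ = 2.045 − (-0.9154)·0.802 = 2.779.
CV = √(exp(σ²)−1) = √(exp(0.6425)−1) = 0.949.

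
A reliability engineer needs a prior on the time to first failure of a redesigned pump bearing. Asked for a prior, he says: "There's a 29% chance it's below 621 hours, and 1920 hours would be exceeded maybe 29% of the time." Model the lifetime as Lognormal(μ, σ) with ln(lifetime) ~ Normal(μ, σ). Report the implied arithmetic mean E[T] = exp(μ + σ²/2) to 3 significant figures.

If T ~ Lognormal(μ,σ) then ln T ~ Normal(μ,σ), so the p-quantile of ln T is μ + z_p·σ.
ln(621) = 6.431 and ln(1920) = 7.56; z_{0.29} = -0.5534, z_{0.71} = 0.5534.
σ = (7.56 − 6.431)/(0.5534 − (-0.5534)) = 1.020.
μ = 6.431 − (-0.5534)·1.020 = 6.996.
E[T] = exp(μ + σ²/2) = exp(6.996 + 0.5201) = 1840 hours.

E[T] ≈ 1840 hours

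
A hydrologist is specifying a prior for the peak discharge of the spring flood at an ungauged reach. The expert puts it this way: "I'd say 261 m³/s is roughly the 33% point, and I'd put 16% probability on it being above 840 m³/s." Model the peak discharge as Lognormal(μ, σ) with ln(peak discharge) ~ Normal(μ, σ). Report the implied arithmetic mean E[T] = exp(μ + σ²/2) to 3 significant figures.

E[T] ≈ 521 m³/s

If T ~ Lognormal(μ,σ) then ln T ~ Normal(μ,σ), so the p-quantile of ln T is μ + z_p·σ.
ln(261) = 5.565 and ln(840) = 6.733; z_{0.33} = -0.4399, z_{0.84} = 0.9945.
σ = (6.733 − 5.565)/(0.9945 − (-0.4399)) = 0.815.
μ = 5.565 − (-0.4399)·0.815 = 5.923.
E[T] = exp(μ + σ²/2) = exp(5.923 + 0.3320) = 521 m³/s.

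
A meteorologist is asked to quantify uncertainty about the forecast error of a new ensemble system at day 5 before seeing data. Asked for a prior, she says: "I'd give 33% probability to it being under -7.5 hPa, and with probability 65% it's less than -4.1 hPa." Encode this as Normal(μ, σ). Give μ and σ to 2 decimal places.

For Normal(μ,σ), the p-quantile is μ + z_p·σ. Here z_{0.33} = -0.4399, z_{0.65} = 0.3853.
So -7.5 = μ − 0.4399σ and -4.1 = μ + 0.3853σ.
Subtracting: σ = (-4.1 − -7.5)/(0.3853 − (-0.4399)) = 4.12.
Then μ = -7.5 − (-0.4399)·4.12 = -5.69.

μ = -5.69, σ = 4.12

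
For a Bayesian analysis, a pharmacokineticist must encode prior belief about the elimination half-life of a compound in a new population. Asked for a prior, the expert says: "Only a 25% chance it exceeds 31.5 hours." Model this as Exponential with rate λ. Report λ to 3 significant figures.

λ ≈ 0.044

P(T > 31.5) = e^(−λ·31.5) = 0.25, so λ = −ln(0.25)/31.5 = 0.044.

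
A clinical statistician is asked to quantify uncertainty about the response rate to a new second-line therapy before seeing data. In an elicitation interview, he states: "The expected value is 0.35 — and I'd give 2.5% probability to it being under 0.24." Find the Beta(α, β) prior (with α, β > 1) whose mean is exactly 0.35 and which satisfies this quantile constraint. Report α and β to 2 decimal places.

α ≈ 22.86, β ≈ 42.46

With mean 0.35 fixed, write α = 0.35s, β = 0.65s where s = α+β.
Need P(θ < 0.24) = 0.025 under Beta(0.35s, 0.65s). Normal approximation: (q−m)/√(m(1−m)/s) ≈ z_{0.025} = -1.96, so s ≈ 0.35·0.65·(-1.96)²/(0.24−0.35)² = 72.2.
At s = 72.2: P(θ<0.24) ≈ 0.019. Adjusting to match 0.025 gives s ≈ 65.32.
So α = 0.35·65.32 ≈ 22.86, β = 0.65·65.32 ≈ 42.46.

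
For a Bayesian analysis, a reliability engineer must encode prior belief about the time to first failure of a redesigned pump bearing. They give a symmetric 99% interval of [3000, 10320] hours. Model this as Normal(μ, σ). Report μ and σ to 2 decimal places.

A symmetric 99% interval runs μ ± z·σ with z = 2.576.
Half-width = 3660, so σ = 3660/2.576 = 1420.90.
μ is the interval midpoint, 6660.00.

μ = 6660.00, σ = 1420.90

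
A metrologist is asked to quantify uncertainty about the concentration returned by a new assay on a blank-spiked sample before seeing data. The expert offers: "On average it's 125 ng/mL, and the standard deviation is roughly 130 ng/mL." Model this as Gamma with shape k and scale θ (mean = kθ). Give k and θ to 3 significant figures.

k ≈ 0.925, θ ≈ 135

For Gamma(k, scale θ): mean = kθ, variance = kθ², so CV = 1/√k.
CV = SD/mean = 130/125 = 1.04, hence k = 1/CV² = 0.925.
Then θ = mean/k = 125/0.925 = 135.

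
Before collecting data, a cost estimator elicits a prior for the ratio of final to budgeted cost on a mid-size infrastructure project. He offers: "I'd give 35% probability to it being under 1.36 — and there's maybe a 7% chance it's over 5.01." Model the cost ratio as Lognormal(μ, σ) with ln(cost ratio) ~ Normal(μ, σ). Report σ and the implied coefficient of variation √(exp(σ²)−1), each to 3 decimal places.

σ ≈ 0.701, CV ≈ 0.796

If T ~ Lognormal(μ,σ) then ln T ~ Normal(μ,σ), so the p-quantile of ln T is μ + z_p·σ.
ln(1.36) = 0.3075 and ln(5.01) = 1.611; z_{0.35} = -0.3853, z_{0.93} = 1.476.
σ = (1.611 − 0.3075)/(1.476 − (-0.3853)) = 0.701.
μ = 0.3075 − (-0.3853)·0.701 = 0.577.
CV = √(exp(σ²)−1) = √(exp(0.4909)−1) = 0.796.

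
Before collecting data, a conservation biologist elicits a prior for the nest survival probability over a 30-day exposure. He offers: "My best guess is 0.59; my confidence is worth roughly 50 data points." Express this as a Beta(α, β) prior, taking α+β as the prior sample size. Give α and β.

α = 29.5, β = 20.5

Under the effective-sample-size interpretation, Beta(α, β) has prior mean α/(α+β) and prior sample size α+β.
So α+β = 50 and α/(α+β) = 0.59, giving α = 0.59·50 = 29.5 and β = 50 − 29.5 = 20.5.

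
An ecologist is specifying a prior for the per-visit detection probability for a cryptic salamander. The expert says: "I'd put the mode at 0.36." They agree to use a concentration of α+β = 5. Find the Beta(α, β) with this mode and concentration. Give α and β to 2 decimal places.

For α,β > 1 the Beta mode is (α−1)/(α+β−2). With α+β = 5, the mode is (α−1)/3.
Set (α−1)/3 = 0.36 → α = 1 + 0.36·3 = 2.08.
β = 5 − α = 2.92.

α = 2.08, β = 2.92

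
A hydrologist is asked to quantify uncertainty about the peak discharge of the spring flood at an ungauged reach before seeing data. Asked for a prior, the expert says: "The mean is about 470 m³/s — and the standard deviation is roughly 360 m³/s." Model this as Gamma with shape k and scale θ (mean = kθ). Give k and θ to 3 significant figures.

k ≈ 1.7, θ ≈ 276

For Gamma(k, scale θ): mean = kθ, variance = kθ², so CV = 1/√k.
CV = SD/mean = 360/470 = 0.766, hence k = 1/CV² = 1.7.
Then θ = mean/k = 470/1.7 = 276.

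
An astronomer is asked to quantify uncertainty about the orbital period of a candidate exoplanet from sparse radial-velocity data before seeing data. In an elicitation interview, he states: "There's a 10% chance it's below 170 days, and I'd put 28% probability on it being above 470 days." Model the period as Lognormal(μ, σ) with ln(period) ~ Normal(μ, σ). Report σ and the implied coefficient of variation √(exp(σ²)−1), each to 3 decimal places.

σ ≈ 0.545, CV ≈ 0.589

If T ~ Lognormal(μ,σ) then ln T ~ Normal(μ,σ), so the p-quantile of ln T is μ + z_p·σ.
ln(170) = 5.136 and ln(470) = 6.153; z_{0.1} = -1.282, z_{0.72} = 0.5828.
σ = (6.153 − 5.136)/(0.5828 − (-1.282)) = 0.545.
μ = 5.136 − (-1.282)·0.545 = 5.835.
CV = √(exp(σ²)−1) = √(exp(0.2975)−1) = 0.589.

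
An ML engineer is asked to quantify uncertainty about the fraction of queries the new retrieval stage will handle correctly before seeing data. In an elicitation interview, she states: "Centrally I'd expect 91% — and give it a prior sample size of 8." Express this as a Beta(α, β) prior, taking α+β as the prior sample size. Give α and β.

Under the effective-sample-size interpretation, Beta(α, β) has prior mean α/(α+β) and prior sample size α+β.
So α+β = 8 and α/(α+β) = 0.91, giving α = 0.91·8 = 7.28 and β = 8 − 7.28 = 0.72.

α = 7.28, β = 0.72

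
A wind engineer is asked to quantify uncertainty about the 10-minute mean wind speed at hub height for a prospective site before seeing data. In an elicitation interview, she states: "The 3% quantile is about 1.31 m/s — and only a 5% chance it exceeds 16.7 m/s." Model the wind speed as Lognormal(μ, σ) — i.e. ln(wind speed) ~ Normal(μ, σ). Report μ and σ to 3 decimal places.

μ ≈ 1.628, σ ≈ 0.722

If T ~ Lognormal(μ,σ) then ln T ~ Normal(μ,σ), so the p-quantile of ln T is μ + z_p·σ.
ln(1.31) = 0.27 and ln(16.7) = 2.815; z_{0.03} = -1.881, z_{0.95} = 1.645.
σ = (2.815 − 0.27)/(1.645 − (-1.881)) = 0.722.
μ = 0.27 − (-1.881)·0.722 = 1.628.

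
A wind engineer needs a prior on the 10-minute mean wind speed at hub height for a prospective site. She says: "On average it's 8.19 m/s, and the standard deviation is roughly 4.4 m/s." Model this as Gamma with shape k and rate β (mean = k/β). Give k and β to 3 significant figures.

k ≈ 3.46, β ≈ 0.423

For Gamma(k, rate β): mean = k/β, variance = k/β², so CV = 1/√k.
CV = SD/mean = 4.4/8.19 = 0.5372, hence k = 1/CV² = 3.46.
Then β = k/mean = 3.46/8.19 = 0.423.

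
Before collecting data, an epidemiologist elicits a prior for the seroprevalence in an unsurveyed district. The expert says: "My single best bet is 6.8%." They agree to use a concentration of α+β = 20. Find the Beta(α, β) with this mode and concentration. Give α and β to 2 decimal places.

For α,β > 1 the Beta mode is (α−1)/(α+β−2). With α+β = 20, the mode is (α−1)/18.
Set (α−1)/18 = 0.068 → α = 1 + 0.068·18 = 2.22.
β = 20 − α = 17.78.

α = 2.22, β = 17.78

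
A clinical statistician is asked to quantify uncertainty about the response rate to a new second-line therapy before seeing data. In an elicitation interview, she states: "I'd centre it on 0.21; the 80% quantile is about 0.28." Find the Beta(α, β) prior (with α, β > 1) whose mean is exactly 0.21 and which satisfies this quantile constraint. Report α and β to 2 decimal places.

α ≈ 4.58, β ≈ 17.23

With mean 0.21 fixed, write α = 0.21s, β = 0.79s where s = α+β.
Need P(θ < 0.28) = 0.8 under Beta(0.21s, 0.79s). Normal approximation: (q−m)/√(m(1−m)/s) ≈ z_{0.8} = 0.842, so s ≈ 0.21·0.79·(0.842)²/(0.28−0.21)² = 24.0.
At s = 24.0: P(θ<0.28) ≈ 0.809. Adjusting to match 0.8 gives s ≈ 21.81.
So α = 0.21·21.81 ≈ 4.58, β = 0.79·21.81 ≈ 17.23.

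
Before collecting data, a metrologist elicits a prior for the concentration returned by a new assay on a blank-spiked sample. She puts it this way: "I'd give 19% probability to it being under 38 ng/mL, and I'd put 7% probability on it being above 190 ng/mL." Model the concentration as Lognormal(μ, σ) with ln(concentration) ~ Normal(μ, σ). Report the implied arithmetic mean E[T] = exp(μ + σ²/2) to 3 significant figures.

If T ~ Lognormal(μ,σ) then ln T ~ Normal(μ,σ), so the p-quantile of ln T is μ + z_p·σ.
ln(38) = 3.638 and ln(190) = 5.247; z_{0.19} = -0.8779, z_{0.93} = 1.476.
σ = (5.247 − 3.638)/(1.476 − (-0.8779)) = 0.684.
μ = 3.638 − (-0.8779)·0.684 = 4.238.
E[T] = exp(μ + σ²/2) = exp(4.238 + 0.2338) = 87.5 ng/mL.

E[T] ≈ 87.5 ng/mL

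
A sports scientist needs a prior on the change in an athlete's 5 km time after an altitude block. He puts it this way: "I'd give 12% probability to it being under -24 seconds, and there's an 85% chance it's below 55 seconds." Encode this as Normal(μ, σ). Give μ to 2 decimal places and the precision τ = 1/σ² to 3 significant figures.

μ = 17.97, τ = 0.000784

For Normal(μ,σ), the p-quantile is μ + z_p·σ. Here z_{0.12} = -1.175, z_{0.85} = 1.036.
So -24 = μ − 1.175σ and 55 = μ + 1.036σ.
Subtracting: σ = (55 − -24)/(1.036 − (-1.175)) = 35.72.
Then μ = -24 − (-1.175)·35.72 = 17.97.
Precision τ = 1/σ² = 1/35.72² = 0.000784.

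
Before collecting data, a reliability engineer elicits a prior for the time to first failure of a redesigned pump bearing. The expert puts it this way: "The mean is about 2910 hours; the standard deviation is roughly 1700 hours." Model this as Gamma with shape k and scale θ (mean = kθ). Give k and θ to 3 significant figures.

k ≈ 2.93, θ ≈ 993

For Gamma(k, scale θ): mean = kθ, variance = kθ², so CV = 1/√k.
CV = SD/mean = 1700/2910 = 0.5842, hence k = 1/CV² = 2.93.
Then θ = mean/k = 2910/2.93 = 993.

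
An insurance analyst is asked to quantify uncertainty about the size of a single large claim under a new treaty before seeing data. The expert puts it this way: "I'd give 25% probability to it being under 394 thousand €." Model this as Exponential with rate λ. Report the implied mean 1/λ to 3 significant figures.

mean ≈ 1370 thousand €

P(T < 394.0) = 1 − e^(−λ·394.0) = 0.25, so λ = −ln(1−0.25)/394.0 = −ln(0.75)/394.0 = 0.00073.
Mean = 1/λ = 1370 thousand €.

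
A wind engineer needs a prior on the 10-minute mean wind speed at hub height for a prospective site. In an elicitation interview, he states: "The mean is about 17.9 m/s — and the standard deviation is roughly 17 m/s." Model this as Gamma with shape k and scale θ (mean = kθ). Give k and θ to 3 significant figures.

k ≈ 1.11, θ ≈ 16.1

For Gamma(k, scale θ): mean = kθ, variance = kθ², so CV = 1/√k.
CV = SD/mean = 17/17.9 = 0.9497, hence k = 1/CV² = 1.11.
Then θ = mean/k = 17.9/1.11 = 16.1.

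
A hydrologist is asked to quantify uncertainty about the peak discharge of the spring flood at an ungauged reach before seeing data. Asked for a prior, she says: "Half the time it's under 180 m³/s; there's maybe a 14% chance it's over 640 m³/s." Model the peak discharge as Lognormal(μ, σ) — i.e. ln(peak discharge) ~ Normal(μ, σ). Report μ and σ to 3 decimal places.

If T ~ Lognormal(μ,σ) then ln T ~ Normal(μ,σ), so the p-quantile of ln T is μ + z_p·σ.
ln(180) = 5.193 and ln(640) = 6.461; z_{0.5} = 0, z_{0.86} = 1.08.
σ = (6.461 − 5.193)/(1.08 − (0)) = 1.174.
μ = 5.193 − (0)·1.174 = 5.193.

μ ≈ 5.193, σ ≈ 1.174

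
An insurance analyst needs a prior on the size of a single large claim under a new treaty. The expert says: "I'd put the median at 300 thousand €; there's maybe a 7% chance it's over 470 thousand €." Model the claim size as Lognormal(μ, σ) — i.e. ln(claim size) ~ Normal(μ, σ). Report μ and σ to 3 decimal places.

μ ≈ 5.704, σ ≈ 0.304

If T ~ Lognormal(μ,σ) then ln T ~ Normal(μ,σ), so the p-quantile of ln T is μ + z_p·σ.
ln(300) = 5.704 and ln(470) = 6.153; z_{0.5} = 0, z_{0.93} = 1.476.
σ = (6.153 − 5.704)/(1.476 − (0)) = 0.304.
μ = 5.704 − (0)·0.304 = 5.704.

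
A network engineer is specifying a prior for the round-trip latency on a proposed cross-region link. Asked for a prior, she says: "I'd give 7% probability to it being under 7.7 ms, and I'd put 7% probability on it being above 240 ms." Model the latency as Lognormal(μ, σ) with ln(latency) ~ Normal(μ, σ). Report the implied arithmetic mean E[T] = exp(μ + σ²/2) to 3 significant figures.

If T ~ Lognormal(μ,σ) then ln T ~ Normal(μ,σ), so the p-quantile of ln T is μ + z_p·σ.
ln(7.7) = 2.041 and ln(240) = 5.481; z_{0.07} = -1.476, z_{0.93} = 1.476.
σ = (5.481 − 2.041)/(1.476 − (-1.476)) = 1.165.
μ = 2.041 − (-1.476)·1.165 = 3.761.
E[T] = exp(μ + σ²/2) = exp(3.761 + 0.6789) = 84.8 ms.

E[T] ≈ 84.8 ms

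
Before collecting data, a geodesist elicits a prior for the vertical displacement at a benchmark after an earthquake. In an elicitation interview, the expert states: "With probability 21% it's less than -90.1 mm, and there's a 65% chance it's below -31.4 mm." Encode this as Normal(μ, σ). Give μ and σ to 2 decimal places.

μ = -50.38, σ = 49.26

For Normal(μ,σ), the p-quantile is μ + z_p·σ. Here z_{0.21} = -0.8064, z_{0.65} = 0.3853.
So -90.1 = μ − 0.8064σ and -31.4 = μ + 0.3853σ.
Subtracting: σ = (-31.4 − -90.1)/(0.3853 − (-0.8064)) = 49.26.
Then μ = -90.1 − (-0.8064)·49.26 = -50.38.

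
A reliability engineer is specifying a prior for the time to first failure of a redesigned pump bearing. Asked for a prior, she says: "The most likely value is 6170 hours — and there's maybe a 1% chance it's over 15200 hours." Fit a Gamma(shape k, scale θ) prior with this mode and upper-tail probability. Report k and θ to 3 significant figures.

Gamma(k,θ) with k>1 has mode (k−1)θ, so θ = 6170/(k−1).
Need P(X < 15200) = 0.99 with θ tied to k this way. Start at k = 2, θ = 6170: P(X<15200) ≈ 0.705.
Too low — raise k to concentrate. Iterating converges to k ≈ 6.79.
Then θ = 6170/(6.79−1) ≈ 1070.

k ≈ 6.79, θ ≈ 1070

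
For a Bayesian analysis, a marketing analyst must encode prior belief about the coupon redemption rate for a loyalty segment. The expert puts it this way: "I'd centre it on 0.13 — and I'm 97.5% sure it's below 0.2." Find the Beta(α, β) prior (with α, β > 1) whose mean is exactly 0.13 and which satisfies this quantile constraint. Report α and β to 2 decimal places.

α ≈ 13.76, β ≈ 92.07

With mean 0.13 fixed, write α = 0.13s, β = 0.87s where s = α+β.
Need P(θ < 0.2) = 0.975 under Beta(0.13s, 0.87s). Normal approximation: (q−m)/√(m(1−m)/s) ≈ z_{0.975} = 1.96, so s ≈ 0.13·0.87·(1.96)²/(0.2−0.13)² = 88.7.
At s = 88.7: P(θ<0.2) ≈ 0.965. Adjusting to match 0.975 gives s ≈ 105.82.
So α = 0.13·105.82 ≈ 13.76, β = 0.87·105.82 ≈ 92.07.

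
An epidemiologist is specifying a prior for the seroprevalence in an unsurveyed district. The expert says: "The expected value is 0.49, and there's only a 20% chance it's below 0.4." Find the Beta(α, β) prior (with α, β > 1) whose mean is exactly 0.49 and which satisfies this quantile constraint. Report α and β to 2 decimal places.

α ≈ 10.79, β ≈ 11.24

With mean 0.49 fixed, write α = 0.49s, β = 0.51s where s = α+β.
Need P(θ < 0.4) = 0.2 under Beta(0.49s, 0.51s). Normal approximation: (q−m)/√(m(1−m)/s) ≈ z_{0.2} = -0.842, so s ≈ 0.49·0.51·(-0.842)²/(0.4−0.49)² = 21.9.
At s = 21.9: P(θ<0.4) ≈ 0.201. Adjusting to match 0.2 gives s ≈ 22.03.
So α = 0.49·22.03 ≈ 10.79, β = 0.51·22.03 ≈ 11.24.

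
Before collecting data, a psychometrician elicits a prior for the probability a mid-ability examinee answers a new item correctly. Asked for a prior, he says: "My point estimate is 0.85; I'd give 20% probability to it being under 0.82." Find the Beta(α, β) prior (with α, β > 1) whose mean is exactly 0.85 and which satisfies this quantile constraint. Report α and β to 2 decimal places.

With mean 0.85 fixed, write α = 0.85s, β = 0.15s where s = α+β.
Need P(θ < 0.82) = 0.2 under Beta(0.85s, 0.15s). Normal approximation: (q−m)/√(m(1−m)/s) ≈ z_{0.2} = -0.842, so s ≈ 0.85·0.15·(-0.842)²/(0.82−0.85)² = 100.3.
At s = 100.3: P(θ<0.82) ≈ 0.194. Adjusting to match 0.2 gives s ≈ 94.56.
So α = 0.85·94.56 ≈ 80.37, β = 0.15·94.56 ≈ 14.18.

α ≈ 80.37, β ≈ 14.18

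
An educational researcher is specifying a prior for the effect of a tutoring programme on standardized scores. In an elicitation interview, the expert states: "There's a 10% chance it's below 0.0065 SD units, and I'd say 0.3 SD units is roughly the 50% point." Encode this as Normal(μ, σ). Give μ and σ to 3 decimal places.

For Normal(μ,σ), the p-quantile is μ + z_p·σ. Here z_{0.1} = -1.282, z_{0.5} = 0.
So 0.0065 = μ − 1.282σ and 0.3 = μ + 0σ.
Subtracting: σ = (0.3 − 0.0065)/(0 − (-1.282)) = 0.229.
Then μ = 0.0065 − (-1.282)·0.229 = 0.300.

μ = 0.300, σ = 0.229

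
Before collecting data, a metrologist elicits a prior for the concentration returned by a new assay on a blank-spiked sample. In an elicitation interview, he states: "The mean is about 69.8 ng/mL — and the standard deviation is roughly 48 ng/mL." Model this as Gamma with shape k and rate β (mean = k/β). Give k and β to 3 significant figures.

For Gamma(k, rate β): mean = k/β, variance = k/β², so CV = 1/√k.
CV = SD/mean = 48/69.8 = 0.6877, hence k = 1/CV² = 2.11.
Then β = k/mean = 2.11/69.8 = 0.0303.

k ≈ 2.11, β ≈ 0.0303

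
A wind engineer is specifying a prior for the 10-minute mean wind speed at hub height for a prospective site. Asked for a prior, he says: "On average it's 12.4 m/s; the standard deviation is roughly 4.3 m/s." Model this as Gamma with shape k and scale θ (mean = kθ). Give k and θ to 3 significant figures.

For Gamma(k, scale θ): mean = kθ, variance = kθ², so CV = 1/√k.
CV = SD/mean = 4.3/12.4 = 0.3468, hence k = 1/CV² = 8.32.
Then θ = mean/k = 12.4/8.32 = 1.49.

k ≈ 8.32, θ ≈ 1.49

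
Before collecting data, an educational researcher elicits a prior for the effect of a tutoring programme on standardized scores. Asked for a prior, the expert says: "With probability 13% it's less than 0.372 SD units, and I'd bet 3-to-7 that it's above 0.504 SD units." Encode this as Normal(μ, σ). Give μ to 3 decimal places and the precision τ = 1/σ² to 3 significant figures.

The p-quantile of Normal(μ,σ) is μ + z_p·σ, with z_{0.13} = -1.126 and z_{0.7} = 0.5244.
Eliminate σ: μ = (z₂·x₁ − z₁·x₂)/(z₂ − z₁) = (0.5244·0.372 − (-1.126)·0.504)/1.651 = 0.462.
Then σ = (x₂ − x₁)/(z₂ − z₁) = (0.504 − 0.372)/1.651 = 0.080.
Precision τ = 1/σ² = 1/0.07996² = 156.

μ = 0.462, τ = 156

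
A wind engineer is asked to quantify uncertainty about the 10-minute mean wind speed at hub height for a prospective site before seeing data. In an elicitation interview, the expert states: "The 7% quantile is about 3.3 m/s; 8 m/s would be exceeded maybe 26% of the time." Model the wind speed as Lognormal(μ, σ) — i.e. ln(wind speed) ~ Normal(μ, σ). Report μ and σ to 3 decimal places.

μ ≈ 1.811, σ ≈ 0.418

If T ~ Lognormal(μ,σ) then ln T ~ Normal(μ,σ), so the p-quantile of ln T is μ + z_p·σ.
ln(3.3) = 1.194 and ln(8) = 2.079; z_{0.07} = -1.476, z_{0.74} = 0.6433.
σ = (2.079 − 1.194)/(0.6433 − (-1.476)) = 0.418.
μ = 1.194 − (-1.476)·0.418 = 1.811.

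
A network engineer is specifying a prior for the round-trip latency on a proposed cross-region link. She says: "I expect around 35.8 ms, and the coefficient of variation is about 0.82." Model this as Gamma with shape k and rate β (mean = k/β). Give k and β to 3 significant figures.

k ≈ 1.49, β ≈ 0.0415

For Gamma(k, rate β): mean = k/β, variance = k/β², so CV = 1/√k.
CV = 0.82, hence k = 1/CV² = 1.49.
Then β = k/mean = 1.49/35.8 = 0.0415.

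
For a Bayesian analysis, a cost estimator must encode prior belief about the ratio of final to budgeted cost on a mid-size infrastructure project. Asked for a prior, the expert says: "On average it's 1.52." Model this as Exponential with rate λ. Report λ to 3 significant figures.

λ ≈ 0.658

Exponential mean = 1/λ, so λ = 1/1.52 = 0.658.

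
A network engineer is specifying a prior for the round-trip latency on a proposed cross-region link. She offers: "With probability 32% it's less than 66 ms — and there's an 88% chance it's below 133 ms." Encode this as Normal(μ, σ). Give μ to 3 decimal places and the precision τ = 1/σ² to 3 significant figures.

For Normal(μ,σ), the p-quantile is μ + z_p·σ. Here z_{0.32} = -0.4677, z_{0.88} = 1.175.
So 66 = μ − 0.4677σ and 133 = μ + 1.175σ.
Subtracting: σ = (133 − 66)/(1.175 − (-0.4677)) = 40.787.
Then μ = 66 − (-0.4677)·40.787 = 85.076.
Precision τ = 1/σ² = 1/40.79² = 0.000601.

μ = 85.076, τ = 0.000601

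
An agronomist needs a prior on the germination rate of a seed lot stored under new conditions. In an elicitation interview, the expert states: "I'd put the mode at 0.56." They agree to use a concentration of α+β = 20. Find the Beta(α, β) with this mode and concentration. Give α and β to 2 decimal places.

α = 11.08, β = 8.92

For α,β > 1 the Beta mode is (α−1)/(α+β−2). With α+β = 20, the mode is (α−1)/18.
Set (α−1)/18 = 0.56 → α = 1 + 0.56·18 = 11.08.
β = 20 − α = 8.92.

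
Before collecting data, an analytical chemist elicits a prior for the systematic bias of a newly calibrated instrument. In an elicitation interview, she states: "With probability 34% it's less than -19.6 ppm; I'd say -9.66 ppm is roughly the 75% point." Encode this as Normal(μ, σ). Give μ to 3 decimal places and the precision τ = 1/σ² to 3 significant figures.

For Normal(μ,σ), the p-quantile is μ + z_p·σ. Here z_{0.34} = -0.4125, z_{0.75} = 0.6745.
So -19.6 = μ − 0.4125σ and -9.66 = μ + 0.6745σ.
Subtracting: σ = (-9.66 − -19.6)/(0.6745 − (-0.4125)) = 9.145.
Then μ = -19.6 − (-0.4125)·9.145 = -15.828.
Precision τ = 1/σ² = 1/9.145² = 0.012.

μ = -15.828, τ = 0.012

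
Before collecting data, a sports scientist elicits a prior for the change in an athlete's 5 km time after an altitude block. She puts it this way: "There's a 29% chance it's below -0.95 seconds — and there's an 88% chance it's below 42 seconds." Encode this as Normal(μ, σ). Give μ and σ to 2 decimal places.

For Normal(μ,σ), the p-quantile is μ + z_p·σ. Here z_{0.29} = -0.5534, z_{0.88} = 1.175.
So -0.95 = μ − 0.5534σ and 42 = μ + 1.175σ.
Subtracting: σ = (42 − -0.95)/(1.175 − (-0.5534)) = 24.85.
Then μ = -0.95 − (-0.5534)·24.85 = 12.80.

μ = 12.80, σ = 24.85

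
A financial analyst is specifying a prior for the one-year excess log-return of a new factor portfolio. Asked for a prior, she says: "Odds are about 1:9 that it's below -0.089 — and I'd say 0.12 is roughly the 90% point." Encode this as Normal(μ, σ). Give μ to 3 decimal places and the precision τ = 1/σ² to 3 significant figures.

μ = 0.015, τ = 150

The p-quantile of Normal(μ,σ) is μ + z_p·σ, with z_{0.1} = -1.282 and z_{0.9} = 1.282.
Eliminate σ: μ = (z₂·x₁ − z₁·x₂)/(z₂ − z₁) = (1.282·-0.089 − (-1.282)·0.12)/2.563 = 0.015.
Then σ = (x₂ − x₁)/(z₂ − z₁) = (0.12 − -0.089)/2.563 = 0.082.
Precision τ = 1/σ² = 1/0.08154² = 150.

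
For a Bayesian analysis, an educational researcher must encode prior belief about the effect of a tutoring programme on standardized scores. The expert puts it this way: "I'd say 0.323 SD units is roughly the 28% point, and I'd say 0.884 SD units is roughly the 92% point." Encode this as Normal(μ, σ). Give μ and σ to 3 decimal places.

μ = 0.487, σ = 0.282

The p-quantile of Normal(μ,σ) is μ + z_p·σ, with z_{0.28} = -0.5828 and z_{0.92} = 1.405.
Eliminate σ: μ = (z₂·x₁ − z₁·x₂)/(z₂ − z₁) = (1.405·0.323 − (-0.5828)·0.884)/1.988 = 0.487.
Then σ = (x₂ − x₁)/(z₂ − z₁) = (0.884 − 0.323)/1.988 = 0.282.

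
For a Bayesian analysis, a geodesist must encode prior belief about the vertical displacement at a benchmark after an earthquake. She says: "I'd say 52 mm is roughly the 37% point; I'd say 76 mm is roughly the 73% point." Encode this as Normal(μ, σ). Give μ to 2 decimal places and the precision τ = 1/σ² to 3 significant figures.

For Normal(μ,σ), the p-quantile is μ + z_p·σ. Here z_{0.37} = -0.3319, z_{0.73} = 0.6128.
So 52 = μ − 0.3319σ and 76 = μ + 0.6128σ.
Subtracting: σ = (76 − 52)/(0.6128 − (-0.3319)) = 25.41.
Then μ = 52 − (-0.3319)·25.41 = 60.43.
Precision τ = 1/σ² = 1/25.41² = 0.00155.

μ = 60.43, τ = 0.00155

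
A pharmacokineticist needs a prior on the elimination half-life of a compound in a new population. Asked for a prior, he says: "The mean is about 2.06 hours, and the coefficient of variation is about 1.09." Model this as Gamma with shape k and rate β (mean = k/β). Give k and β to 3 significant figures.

k ≈ 0.842, β ≈ 0.409

For Gamma(k, rate β): mean = k/β, variance = k/β², so CV = 1/√k.
CV = 1.09, hence k = 1/CV² = 0.842.
Then β = k/mean = 0.842/2.06 = 0.409.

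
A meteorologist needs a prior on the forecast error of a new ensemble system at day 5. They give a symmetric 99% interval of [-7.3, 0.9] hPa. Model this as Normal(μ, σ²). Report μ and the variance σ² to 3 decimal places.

A symmetric 99% interval runs μ ± z·σ with z = 2.576.
Half-width = 4.1, so σ = 4.1/2.576 = 1.5917 and σ² = 2.534.
μ is the interval midpoint, -3.200.

μ = -3.200, σ² = 2.534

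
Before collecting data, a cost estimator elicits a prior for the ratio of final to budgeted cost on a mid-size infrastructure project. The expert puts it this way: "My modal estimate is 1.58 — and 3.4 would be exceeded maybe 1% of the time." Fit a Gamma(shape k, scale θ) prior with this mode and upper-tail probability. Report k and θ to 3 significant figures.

k ≈ 9.25, θ ≈ 0.192

Gamma(k,θ) with k>1 has mode (k−1)θ, so θ = 1.58/(k−1).
Need P(X < 3.4) = 0.99 with θ tied to k this way. Start at k = 2, θ = 1.58: P(X<3.4) ≈ 0.634.
Too low — raise k to concentrate. Iterating converges to k ≈ 9.25.
Then θ = 1.58/(9.25−1) ≈ 0.192.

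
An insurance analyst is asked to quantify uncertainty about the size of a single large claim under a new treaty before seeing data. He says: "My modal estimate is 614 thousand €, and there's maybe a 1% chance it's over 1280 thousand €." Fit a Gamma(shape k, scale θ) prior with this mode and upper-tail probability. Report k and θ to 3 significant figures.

Gamma(k,θ) with k>1 has mode (k−1)θ, so θ = 614/(k−1).
Need P(X < 1280) = 0.99 with θ tied to k this way. Start at k = 2, θ = 614: P(X<1280) ≈ 0.616.
Too low — raise k to concentrate. Iterating converges to k ≈ 10.
Then θ = 614/(10−1) ≈ 68.

k ≈ 10, θ ≈ 68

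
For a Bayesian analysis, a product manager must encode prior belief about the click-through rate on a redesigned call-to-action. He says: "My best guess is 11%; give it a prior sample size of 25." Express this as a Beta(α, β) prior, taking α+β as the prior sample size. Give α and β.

Under the effective-sample-size interpretation, Beta(α, β) has prior mean α/(α+β) and prior sample size α+β.
So α+β = 25 and α/(α+β) = 0.11, giving α = 0.11·25 = 2.75 and β = 25 − 2.75 = 22.25.

α = 2.75, β = 22.25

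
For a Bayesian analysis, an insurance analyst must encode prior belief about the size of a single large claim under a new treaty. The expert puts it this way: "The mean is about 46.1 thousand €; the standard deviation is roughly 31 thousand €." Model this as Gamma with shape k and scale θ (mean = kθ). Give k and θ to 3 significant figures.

For Gamma(k, scale θ): mean = kθ, variance = kθ², so CV = 1/√k.
CV = SD/mean = 31/46.1 = 0.6725, hence k = 1/CV² = 2.21.
Then θ = mean/k = 46.1/2.21 = 20.8.

k ≈ 2.21, θ ≈ 20.8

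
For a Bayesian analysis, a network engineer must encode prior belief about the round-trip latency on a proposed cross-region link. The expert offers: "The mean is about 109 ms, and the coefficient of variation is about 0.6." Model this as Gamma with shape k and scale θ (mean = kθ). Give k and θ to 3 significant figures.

k ≈ 2.78, θ ≈ 39.2

For Gamma(k, scale θ): mean = kθ, variance = kθ², so CV = 1/√k.
CV = 0.6, hence k = 1/CV² = 2.78.
Then θ = mean/k = 109/2.78 = 39.2.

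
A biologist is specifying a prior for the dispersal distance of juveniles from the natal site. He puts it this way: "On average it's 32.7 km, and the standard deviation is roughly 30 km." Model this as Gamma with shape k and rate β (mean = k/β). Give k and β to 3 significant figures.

k ≈ 1.19, β ≈ 0.0363

For Gamma(k, rate β): mean = k/β, variance = k/β², so CV = 1/√k.
CV = SD/mean = 30/32.7 = 0.9174, hence k = 1/CV² = 1.19.
Then β = k/mean = 1.19/32.7 = 0.0363.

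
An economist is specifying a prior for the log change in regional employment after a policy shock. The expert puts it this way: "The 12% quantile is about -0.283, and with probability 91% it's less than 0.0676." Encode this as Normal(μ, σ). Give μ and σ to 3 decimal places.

μ = -0.119, σ = 0.139

For Normal(μ,σ), the p-quantile is μ + z_p·σ. Here z_{0.12} = -1.175, z_{0.91} = 1.341.
So -0.283 = μ − 1.175σ and 0.0676 = μ + 1.341σ.
Subtracting: σ = (0.0676 − -0.283)/(1.341 − (-1.175)) = 0.139.
Then μ = -0.283 − (-1.175)·0.139 = -0.119.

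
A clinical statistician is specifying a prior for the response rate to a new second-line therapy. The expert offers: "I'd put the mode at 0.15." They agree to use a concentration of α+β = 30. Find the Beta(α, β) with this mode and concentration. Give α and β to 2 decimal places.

For α,β > 1 the Beta mode is (α−1)/(α+β−2). With α+β = 30, the mode is (α−1)/28.
Set (α−1)/28 = 0.15 → α = 1 + 0.15·28 = 5.20.
β = 30 − α = 24.80.

α = 5.20, β = 24.80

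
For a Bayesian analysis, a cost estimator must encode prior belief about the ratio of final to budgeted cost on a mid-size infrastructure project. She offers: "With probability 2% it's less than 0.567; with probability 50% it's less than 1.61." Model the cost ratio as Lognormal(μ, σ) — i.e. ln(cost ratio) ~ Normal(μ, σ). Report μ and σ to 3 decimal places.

If T ~ Lognormal(μ,σ) then ln T ~ Normal(μ,σ), so the p-quantile of ln T is μ + z_p·σ.
ln(0.567) = -0.5674 and ln(1.61) = 0.4762; z_{0.02} = -2.054, z_{0.5} = 0.
σ = (0.4762 − -0.5674)/(0 − (-2.054)) = 0.508.
μ = -0.5674 − (-2.054)·0.508 = 0.476.

μ ≈ 0.476, σ ≈ 0.508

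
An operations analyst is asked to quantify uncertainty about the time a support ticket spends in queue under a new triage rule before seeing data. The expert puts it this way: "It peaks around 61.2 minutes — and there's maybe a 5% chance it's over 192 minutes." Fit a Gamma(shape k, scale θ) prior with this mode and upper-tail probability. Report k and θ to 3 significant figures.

Gamma(k,θ) with k>1 has mode (k−1)θ, so θ = 61.2/(k−1).
Need P(X < 192) = 0.95 with θ tied to k this way. Start at k = 2, θ = 61.2: P(X<192) ≈ 0.820.
Too low — raise k to concentrate. Iterating converges to k ≈ 3.01.
Then θ = 61.2/(3.01−1) ≈ 30.4.

k ≈ 3.01, θ ≈ 30.4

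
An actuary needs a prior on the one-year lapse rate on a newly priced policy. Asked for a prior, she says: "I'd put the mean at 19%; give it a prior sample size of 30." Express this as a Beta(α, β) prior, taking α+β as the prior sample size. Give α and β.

Under the effective-sample-size interpretation, Beta(α, β) has prior mean α/(α+β) and prior sample size α+β.
So α+β = 30 and α/(α+β) = 0.19, giving α = 0.19·30 = 5.7 and β = 30 − 5.7 = 24.3.

α = 5.7, β = 24.3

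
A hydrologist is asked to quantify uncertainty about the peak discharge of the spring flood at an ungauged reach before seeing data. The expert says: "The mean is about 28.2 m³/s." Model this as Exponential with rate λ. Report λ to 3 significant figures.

λ ≈ 0.0355

Exponential mean = 1/λ, so λ = 1/28.2 = 0.0355.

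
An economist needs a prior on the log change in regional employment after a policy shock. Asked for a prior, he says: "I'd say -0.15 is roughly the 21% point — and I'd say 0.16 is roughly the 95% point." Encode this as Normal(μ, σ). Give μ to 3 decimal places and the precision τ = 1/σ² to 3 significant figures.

μ = -0.048, τ = 62.5

For Normal(μ,σ), the p-quantile is μ + z_p·σ. Here z_{0.21} = -0.8064, z_{0.95} = 1.645.
So -0.15 = μ − 0.8064σ and 0.16 = μ + 1.645σ.
Subtracting: σ = (0.16 − -0.15)/(1.645 − (-0.8064)) = 0.126.
Then μ = -0.15 − (-0.8064)·0.126 = -0.048.
Precision τ = 1/σ² = 1/0.1265² = 62.5.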